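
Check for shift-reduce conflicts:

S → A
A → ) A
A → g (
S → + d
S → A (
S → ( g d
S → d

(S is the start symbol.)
Augment with S' → S and build the canonical LR(0) collection (I0 = CLOSURE({[S' → . S]}), then GOTO on every symbol after a dot until no new states appear). It has 14 states:
  I0: { [A → . ) A], [A → . g (], [S → . ( g d], [S → . + d], [S → . A (], [S → . A], [S → . d], [S' → . S] }  — shift
  I1: { [S → ( . g d] }  — shift
  I2: { [A → ) . A], [A → . ) A], [A → . g (] }  — shift
  I3: { [S → + . d] }  — shift
  I4: { [S → A . (], [S → A .] }  — shift, reduce
  I5: { [S' → S .] }  — accept
  I6: { [S → d .] }  — reduce
  I7: { [A → g . (] }  — shift
  I8: { [A → g ( .] }  — reduce
  I9: { [S → A ( .] }  — reduce
  I10: { [S → + d .] }  — reduce
  I11: { [A → ) A .] }  — reduce
  I12: { [S → ( g . d] }  — shift
  I13: { [S → ( g d .] }  — reduce

I4 contains reduce item [S → A .] and shift item [S → A . (] — shift-reduce conflict.

Answer: Yes — I4: [S → A .] vs [S → A . (]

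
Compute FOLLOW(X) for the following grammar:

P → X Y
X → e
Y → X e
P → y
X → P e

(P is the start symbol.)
{ 'e', 'y' }

To compute FOLLOW(X), find every occurrence of X on a right-hand side N → α X β: add FIRST(β) \ {ε}, and if β is empty or nullable also add FOLLOW(N). Iterate to a fixed point.

In P → X Y: X is followed by Y, add FIRST(Y) \ {ε} = { 'e', 'y' }
In Y → X e: X is followed by e, add FIRST(e) \ {ε} = { 'e' }

Taking the union: FOLLOW(X) = { 'e', 'y' }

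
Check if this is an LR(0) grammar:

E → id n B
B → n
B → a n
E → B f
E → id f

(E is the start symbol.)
Yes, the grammar is LR(0)

A grammar is LR(0) if no state in the canonical LR(0) collection has:
  - both a shift item (dot before a terminal) and a complete item (shift-reduce conflict), or
  - two or more complete items (reduce-reduce conflict; the accept item [E' → E .] counts as a complete item here).

Augment with E' → E and build the canonical LR(0) collection (I0 = CLOSURE({[E' → . E]}), then GOTO on every symbol after a dot until no new states appear). It has 11 states:
  I0: { [B → . a n], [B → . n], [E → . B f], [E → . id f], [E → . id n B], [E' → . E] }  — shift
  I1: { [E → B . f] }  — shift
  I2: { [E' → E .] }  — accept
  I3: { [B → a . n] }  — shift
  I4: { [E → id . f], [E → id . n B] }  — shift
  I5: { [B → n .] }  — reduce
  I6: { [E → id f .] }  — reduce
  I7: { [B → . a n], [B → . n], [E → id n . B] }  — shift
  I8: { [E → id n B .] }  — reduce
  I9: { [B → a n .] }  — reduce
  I10: { [E → B f .] }  — reduce

Every state is either a pure shift/goto state or contains exactly one complete item and nothing to shift — no conflicts. The grammar is LR(0).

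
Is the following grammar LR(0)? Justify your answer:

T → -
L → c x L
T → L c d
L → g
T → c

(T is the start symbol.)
Augment with T' → T and build the canonical LR(0) collection (I0 = CLOSURE({[T' → . T]}), then GOTO on every symbol after a dot until no new states appear). It has 11 states:
  I0: { [L → . c x L], [L → . g], [T → . -], [T → . L c d], [T → . c], [T' → . T] }  — shift
  I1: { [T → - .] }  — reduce
  I2: { [T → L . c d] }  — shift
  I3: { [T' → T .] }  — accept
  I4: { [L → c . x L], [T → c .] }  — shift, reduce
  I5: { [L → g .] }  — reduce
  I6: { [L → . c x L], [L → . g], [L → c x . L] }  — shift
  I7: { [L → c x L .] }  — reduce
  I8: { [L → c . x L] }  — shift
  I9: { [T → L c . d] }  — shift
  I10: { [T → L c d .] }  — reduce

Conflict in state I4:
  Shift-reduce conflict between [T → c .] and [L → c . x L]
So the grammar is NOT LR(0).

Answer: No. Shift-reduce conflict between [T → c .] and [L → c . x L]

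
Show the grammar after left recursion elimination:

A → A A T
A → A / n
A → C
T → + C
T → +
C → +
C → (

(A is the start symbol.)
A is directly left-recursive. The standard transformation for
  A → A α₁ | ... | A α_m | β₁ | ... | β_n
is
  A  → β₁ A' | ... | β_n A'
  A' → α₁ A' | ... | α_m A' | ε

A → C becomes A → C A'
A → A A T becomes A' → A T A'
A → A / n becomes A' → / n A'
Add A' → ε

Productions for other non-terminals are unchanged:
  T → + C
  T → +
  C → +
  C → (

Resulting grammar:
A → C A'
A' → A T A'
A' → / n A'
A' → ε
T → + C
T → +
C → +
C → (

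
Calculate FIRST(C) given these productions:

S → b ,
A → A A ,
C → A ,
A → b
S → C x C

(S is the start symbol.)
{ 'b' }

To compute FIRST(C), examine every production with C on the left-hand side, reading each right-hand side left to right until a non-nullable symbol is reached.

FIRST sets of the other non-terminals involved (by the same procedure, iterated to a fixed point):
  FIRST(A) = { 'b' }

From C → A ,:
  - A is a non-terminal: add FIRST(A) \ {ε} = { 'b' }
    A is not nullable, so stop

Collecting: FIRST(C) = { 'b' }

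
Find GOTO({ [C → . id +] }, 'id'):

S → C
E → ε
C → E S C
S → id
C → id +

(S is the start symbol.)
GOTO(I, 'id') = CLOSURE({ [A → αX.β] : [A → α.Xβ] ∈ I, X = 'id' })

Items with dot before 'id', with the dot advanced:
  [C → . id +] → [C → id . +]
Closure adds nothing (no advanced item has the dot before a non-terminal).

GOTO = { [C → id . +] }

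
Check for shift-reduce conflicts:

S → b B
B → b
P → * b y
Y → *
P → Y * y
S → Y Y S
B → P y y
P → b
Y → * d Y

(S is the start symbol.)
Yes — I1: [Y → * .] vs [Y → * . d Y]; I5: [Y → * .] vs [P → * . b y]

A shift-reduce conflict occurs when an LR(0) state has both:
  - a complete (reduce) item [A → α .] (dot at the end), and
  - a shift item [B → β . c γ] (dot before a terminal).

Augment with S' → S and build the canonical LR(0) collection (I0 = CLOSURE({[S' → . S]}), then GOTO on every symbol after a dot until no new states appear). It has 20 states:
  I0: { [S → . Y Y S], [S → . b B], [S' → . S], [Y → . * d Y], [Y → . *] }  — shift
  I1: { [Y → * . d Y], [Y → * .] }  — shift, reduce
  I2: { [S' → S .] }  — accept
  I3: { [S → Y . Y S], [Y → . * d Y], [Y → . *] }  — shift
  I4: { [B → . P y y], [B → . b], [P → . * b y], [P → . Y * y], [P → . b], [S → b . B], [Y → . * d Y], [Y → . *] }  — shift
  I5: { [P → * . b y], [Y → * . d Y], [Y → * .] }  — shift, reduce
  I6: { [S → b B .] }  — reduce
  I7: { [B → P . y y] }  — shift
  I8: { [P → Y . * y] }  — shift
  I9: { [B → b .], [P → b .] }  — 2 reduces
  I10: { [P → Y * . y] }  — shift
  I11: { [P → Y * y .] }  — reduce
  I12: { [B → P y . y] }  — shift
  I13: { [B → P y y .] }  — reduce
  I14: { [P → * b . y] }  — shift
  I15: { [Y → * d . Y], [Y → . * d Y], [Y → . *] }  — shift
  I16: { [Y → * d Y .] }  — reduce
  I17: { [P → * b y .] }  — reduce
  I18: { [S → . Y Y S], [S → . b B], [S → Y Y . S], [Y → . * d Y], [Y → . *] }  — shift
  I19: { [S → Y Y S .] }  — reduce

I1 contains reduce item [Y → * .] and shift item [Y → * . d Y] — shift-reduce conflict.
I5 contains reduce item [Y → * .] and shift items [P → * . b y], [Y → * . d Y] — shift-reduce conflict.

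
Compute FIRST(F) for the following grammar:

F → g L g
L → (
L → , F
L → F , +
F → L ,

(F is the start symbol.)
{ '(', ',', 'g' }

FIRST sets of the other non-terminals involved (by the same procedure, iterated to a fixed point):
  FIRST(L) = { '(', ',', 'g' }

From F → g L g:
  - g is a terminal: add 'g' and stop
From F → L ,:
  - L is a non-terminal: add FIRST(L) \ {ε} = { '(', ',', 'g' }
    L is not nullable, so stop

Collecting: FIRST(F) = { '(', ',', 'g' }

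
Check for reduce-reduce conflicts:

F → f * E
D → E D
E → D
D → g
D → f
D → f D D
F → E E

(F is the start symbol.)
A reduce-reduce conflict occurs when an LR(0) state has two complete items [A → α .] and [B → β .] — both call for a reduction, and with no lookahead the parser cannot choose between them.

Augment with F' → F and build the canonical LR(0) collection (I0 = CLOSURE({[F' → . F]}), then GOTO on every symbol after a dot until no new states appear). It has 14 states:
  I0: { [D → . E D], [D → . f D D], [D → . f], [D → . g], [E → . D], [F → . E E], [F → . f * E], [F' → . F] }  — shift
  I1: { [E → D .] }  — reduce
  I2: { [D → . E D], [D → . f D D], [D → . f], [D → . g], [D → E . D], [E → . D], [F → E . E] }  — shift
  I3: { [F' → F .] }  — accept
  I4: { [D → . E D], [D → . f D D], [D → . f], [D → . g], [D → f . D D], [D → f .], [E → . D], [F → f . * E] }  — shift, reduce
  I5: { [D → g .] }  — reduce
  I6: { [D → . E D], [D → . f D D], [D → . f], [D → . g], [E → . D], [F → f * . E] }  — shift
  I7: { [D → . E D], [D → . f D D], [D → . f], [D → . g], [D → f D . D], [E → . D], [E → D .] }  — shift, reduce
  I8: { [D → . E D], [D → . f D D], [D → . f], [D → . g], [D → E . D], [E → . D] }  — shift
  I9: { [D → . E D], [D → . f D D], [D → . f], [D → . g], [D → f . D D], [D → f .], [E → . D] }  — shift, reduce
  I10: { [D → E D .], [E → D .] }  — 2 reduces
  I11: { [D → f D D .], [E → D .] }  — 2 reduces
  I12: { [D → . E D], [D → . f D D], [D → . f], [D → . g], [D → E . D], [E → . D], [F → f * E .] }  — shift, reduce
  I13: { [D → . E D], [D → . f D D], [D → . f], [D → . g], [D → E . D], [E → . D], [F → E E .] }  — shift, reduce

I10 contains complete items [D → E D .], [E → D .] — reduce-reduce conflict.
I11 contains complete items [D → f D D .], [E → D .] — reduce-reduce conflict.

Answer: Yes — I10: [D → E D .] vs [E → D .]; I11: [D → f D D .] vs [E → D .]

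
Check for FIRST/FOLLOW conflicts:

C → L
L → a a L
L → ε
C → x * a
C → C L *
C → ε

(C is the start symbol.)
A FIRST/FOLLOW conflict occurs when a non-terminal N has a nullable alternative N → β (β ⇒* ε) and another alternative N → α with FIRST(α) ∩ FOLLOW(N) ≠ ∅: on such a lookahead the parser cannot decide between expanding α and letting N vanish via β.

Nullable non-terminals: C, L.
FIRST sets used below: FIRST(L) = { 'a', ε }, FIRST(C) = { '*', 'a', 'x', ε }

C: nullable alternative(s) C → L, C → ε; FOLLOW(C) = { $, '*', 'a' }
  C → L: FIRST \ {ε} = { 'a' } — overlaps FOLLOW(C) on { 'a' }: CONFLICT
  C → x * a: FIRST \ {ε} = { 'x' } — disjoint from FOLLOW(C)
  C → C L *: FIRST \ {ε} = { '*', 'a', 'x' } — overlaps FOLLOW(C) on { '*', 'a' }: CONFLICT
  C → ε: FIRST \ {ε} = { } — disjoint from FOLLOW(C)

L: nullable alternative(s) L → ε; FOLLOW(L) = { $, '*', 'a' }
  L → a a L: FIRST \ {ε} = { 'a' } — overlaps FOLLOW(L) on { 'a' }: CONFLICT
  L → ε: FIRST \ {ε} = { } — this is the only nullable alternative, skip

So the grammar has 3 FIRST/FOLLOW conflicts (marked CONFLICT above).

Answer: Yes. C → L with FOLLOW(C) on { 'a' }; C → C L '*' with FOLLOW(C) on { '*', 'a' }; L → a a L with FOLLOW(L) on { 'a' }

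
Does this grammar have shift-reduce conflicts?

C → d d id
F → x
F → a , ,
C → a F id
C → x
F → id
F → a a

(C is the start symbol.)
Augment with C' → C and build the canonical LR(0) collection (I0 = CLOSURE({[C' → . C]}), then GOTO on every symbol after a dot until no new states appear). It has 15 states:
  I0: { [C → . a F id], [C → . d d id], [C → . x], [C' → . C] }  — shift
  I1: { [C' → C .] }  — accept
  I2: { [C → a . F id], [F → . a , ,], [F → . a a], [F → . id], [F → . x] }  — shift
  I3: { [C → d . d id] }  — shift
  I4: { [C → x .] }  — reduce
  I5: { [C → d d . id] }  — shift
  I6: { [C → d d id .] }  — reduce
  I7: { [C → a F . id] }  — shift
  I8: { [F → a . , ,], [F → a . a] }  — shift
  I9: { [F → id .] }  — reduce
  I10: { [F → x .] }  — reduce
  I11: { [F → a , . ,] }  — shift
  I12: { [F → a a .] }  — reduce
  I13: { [F → a , , .] }  — reduce
  I14: { [C → a F id .] }  — reduce

No state contains both a complete item and a shift item.

Answer: No shift-reduce conflicts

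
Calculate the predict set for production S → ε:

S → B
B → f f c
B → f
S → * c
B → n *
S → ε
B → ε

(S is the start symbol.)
{ $ }

PREDICT(S → ε) = (FIRST(RHS) \ {ε}) ∪ (FOLLOW(S) if ε ∈ FIRST(RHS), i.e. RHS ⇒* ε)
The right-hand side is ε (FIRST(ε) = { ε }), so the predict set is FOLLOW(S) = { $ }
PREDICT(S → ε) = { $ }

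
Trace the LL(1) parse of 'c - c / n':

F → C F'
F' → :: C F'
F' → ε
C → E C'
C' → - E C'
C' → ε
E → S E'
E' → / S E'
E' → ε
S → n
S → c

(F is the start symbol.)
LL(1) parsing maintains a stack (initially the start symbol over $) and the input. At each step: if the stack top is a terminal, match it against the current input token; if it is a non-terminal N, replace it with the RHS of M[N, lookahead] (the unique production whose predict set contains the lookahead).

Stack is shown with the top on the left.

Stack           Input        Action
-----------------------------------
F $             c - c / n $  output F → C F'
C F' $          c - c / n $  output C → E C'
E C' F' $       c - c / n $  output E → S E'
S E' C' F' $    c - c / n $  output S → c
c E' C' F' $    c - c / n $  match 'c'
E' C' F' $      - c / n $    output E' → ε
C' F' $         - c / n $    output C' → - E C'
- E C' F' $     - c / n $    match '-'
E C' F' $       c / n $      output E → S E'
S E' C' F' $    c / n $      output S → c
c E' C' F' $    c / n $      match 'c'
E' C' F' $      / n $        output E' → / S E'
/ S E' C' F' $  / n $        match '/'
S E' C' F' $    n $          output S → n
n E' C' F' $    n $          match 'n'
E' C' F' $      $            output E' → ε
C' F' $         $            output C' → ε
F' $            $            output F' → ε
$               $            accept

The string is accepted.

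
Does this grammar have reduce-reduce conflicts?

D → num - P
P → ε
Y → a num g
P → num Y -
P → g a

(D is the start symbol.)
A reduce-reduce conflict occurs when an LR(0) state has two complete items [A → α .] and [B → β .] — both call for a reduction, and with no lookahead the parser cannot choose between them.

Augment with D' → D and build the canonical LR(0) collection (I0 = CLOSURE({[D' → . D]}), then GOTO on every symbol after a dot until no new states appear). It has 13 states:
  I0: { [D → . num - P], [D' → . D] }  — shift
  I1: { [D' → D .] }  — accept
  I2: { [D → num . - P] }  — shift
  I3: { [D → num - . P], [P → . g a], [P → . num Y -], [P → .] }  — shift, reduce
  I4: { [D → num - P .] }  — reduce
  I5: { [P → g . a] }  — shift
  I6: { [P → num . Y -], [Y → . a num g] }  — shift
  I7: { [P → num Y . -] }  — shift
  I8: { [Y → a . num g] }  — shift
  I9: { [Y → a num . g] }  — shift
  I10: { [Y → a num g .] }  — reduce
  I11: { [P → num Y - .] }  — reduce
  I12: { [P → g a .] }  — reduce

No state contains more than one complete item.

Answer: No reduce-reduce conflicts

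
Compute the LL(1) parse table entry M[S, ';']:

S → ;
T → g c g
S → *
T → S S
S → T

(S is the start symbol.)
To find M[S, ';'], we find productions for S where ';' is in the predict set (PREDICT(N → α) = (FIRST(α) \ {ε}) ∪ (FOLLOW(N) if α ⇒* ε)).

Relevant sets:
  FIRST(T) = { '*', ';', 'g' }

S → ;: PREDICT = { ';' }
  ';' is in predict set, so this production goes in M[S, ';']
S → *: PREDICT = { '*' }
S → T: PREDICT = { '*', ';', 'g' }
  ';' is in predict set, so this production goes in M[S, ';']

M[S, ';'] = S → ;, S → T  (a multiply-defined cell — the grammar is not LL(1))

Answer: S → ;, S → T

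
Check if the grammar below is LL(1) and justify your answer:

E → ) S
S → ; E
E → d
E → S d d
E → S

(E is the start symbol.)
Relevant sets:
  FIRST(S) = { ';' }

For E:
  PREDICT(E → ')' S) = { ')' }
  PREDICT(E → d) = { 'd' }
  PREDICT(E → S d d) = { ';' }
  PREDICT(E → S) = { ';' }
S has a single production, so nothing to check there.

Conflict found: Predict set conflict for E: { ';' }
The grammar is NOT LL(1).

Answer: No. Predict set conflict for E: { ';' }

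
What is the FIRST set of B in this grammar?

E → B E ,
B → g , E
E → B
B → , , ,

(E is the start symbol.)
{ ',', 'g' }

From B → g , E:
  - g is a terminal: add 'g' and stop
From B → , , ,:
  - ',' is a terminal: add ',' and stop

Collecting: FIRST(B) = { ',', 'g' }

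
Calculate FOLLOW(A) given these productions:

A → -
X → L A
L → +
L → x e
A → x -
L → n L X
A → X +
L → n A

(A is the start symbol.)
To compute FOLLOW(A), find every occurrence of A on a right-hand side N → α A β: add FIRST(β) \ {ε}, and if β is empty or nullable also add FOLLOW(N). Iterate to a fixed point.

A is the start symbol, so $ ∈ FOLLOW(A).
In X → L A: A is at the end, add FOLLOW(X)
In L → n A: A is at the end, add FOLLOW(L)

The FOLLOW sets referred to above (computed the same way, to a fixed point):
  FOLLOW(X) = { '+', '-', 'n', 'x' }
  FOLLOW(L) = { '+', '-', 'n', 'x' }

Taking the union: FOLLOW(A) = { $, '+', '-', 'n', 'x' }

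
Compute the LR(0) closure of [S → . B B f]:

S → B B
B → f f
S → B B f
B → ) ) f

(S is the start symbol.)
To compute CLOSURE, for each item [A → α.Bβ] where B is a non-terminal, add [B → .γ] for all productions B → γ; repeat for the newly added items until nothing changes.

Start with: [S → . B B f]
  [S → . B B f] has the dot before B: add [B → . f f], [B → . ) ) f]
No further items can be added.

CLOSURE = { [B → . ) ) f], [B → . f f], [S → . B B f] }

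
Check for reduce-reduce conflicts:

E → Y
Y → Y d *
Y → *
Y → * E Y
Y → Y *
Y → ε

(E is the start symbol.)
Augment with E' → E and build the canonical LR(0) collection (I0 = CLOSURE({[E' → . E]}), then GOTO on every symbol after a dot until no new states appear). It has 9 states:
  I0: { [E → . Y], [E' → . E], [Y → . * E Y], [Y → . *], [Y → . Y *], [Y → . Y d *], [Y → .] }  — shift, reduce
  I1: { [E → . Y], [Y → * . E Y], [Y → * .], [Y → . * E Y], [Y → . *], [Y → . Y *], [Y → . Y d *], [Y → .] }  — shift, 2 reduces
  I2: { [E' → E .] }  — accept
  I3: { [E → Y .], [Y → Y . *], [Y → Y . d *] }  — shift, reduce
  I4: { [Y → Y * .] }  — reduce
  I5: { [Y → Y d . *] }  — shift
  I6: { [Y → Y d * .] }  — reduce
  I7: { [Y → * E . Y], [Y → . * E Y], [Y → . *], [Y → . Y *], [Y → . Y d *], [Y → .] }  — shift, reduce
  I8: { [Y → * E Y .], [Y → Y . *], [Y → Y . d *] }  — shift, reduce

I1 contains complete items [Y → .], [Y → * .] — reduce-reduce conflict.

Answer: Yes — I1: [Y → .] vs [Y → * .]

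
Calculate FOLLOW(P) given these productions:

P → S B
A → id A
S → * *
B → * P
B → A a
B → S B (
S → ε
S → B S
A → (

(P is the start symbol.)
To compute FOLLOW(P), find every occurrence of P on a right-hand side N → α P β: add FIRST(β) \ {ε}, and if β is empty or nullable also add FOLLOW(N). Iterate to a fixed point.

P is the start symbol, so $ ∈ FOLLOW(P).
In B → * P: P is at the end, add FOLLOW(B)

The FOLLOW sets referred to above (computed the same way, to a fixed point):
  FOLLOW(B) = { $, '(', '*', 'id' }

Taking the union: FOLLOW(P) = { $, '(', '*', 'id' }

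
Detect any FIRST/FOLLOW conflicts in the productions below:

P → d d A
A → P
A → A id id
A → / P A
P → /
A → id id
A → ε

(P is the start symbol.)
Yes. A → P with FOLLOW(A) on { '/', 'd' }; A → A id id with FOLLOW(A) on { '/', 'd', 'id' }; A → '/' P A with FOLLOW(A) on { '/' }; A → id id with FOLLOW(A) on { 'id' }

Nullable non-terminals: A.
FIRST sets used below: FIRST(P) = { '/', 'd' }, FIRST(A) = { '/', 'd', 'id', ε }

A: nullable alternative(s) A → ε; FOLLOW(A) = { $, '/', 'd', 'id' }
  A → P: FIRST \ {ε} = { '/', 'd' } — overlaps FOLLOW(A) on { '/', 'd' }: CONFLICT
  A → A id id: FIRST \ {ε} = { '/', 'd', 'id' } — overlaps FOLLOW(A) on { '/', 'd', 'id' }: CONFLICT
  A → / P A: FIRST \ {ε} = { '/' } — overlaps FOLLOW(A) on { '/' }: CONFLICT
  A → id id: FIRST \ {ε} = { 'id' } — overlaps FOLLOW(A) on { 'id' }: CONFLICT
  A → ε: FIRST \ {ε} = { } — this is the only nullable alternative, skip

P has no nullable alternative, so no FIRST/FOLLOW check is needed there.

So the grammar has 4 FIRST/FOLLOW conflicts (marked CONFLICT above).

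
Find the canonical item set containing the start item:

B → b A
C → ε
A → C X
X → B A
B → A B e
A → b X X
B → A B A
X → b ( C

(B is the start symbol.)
First, augment the grammar with B' → B
I₀ = CLOSURE({ [B' → . B] }):
  [B' → . B] has the dot before B: add [B → . b A], [B → . A B e], [B → . A B A]
  [B → . A B e] has the dot before A: add [A → . C X], [A → . b X X]
  [A → . C X] has the dot before C: add [C → .]
No further items can be added.

I₀ = { [A → . C X], [A → . b X X], [B → . A B A], [B → . A B e], [B → . b A], [B' → . B], [C → .] }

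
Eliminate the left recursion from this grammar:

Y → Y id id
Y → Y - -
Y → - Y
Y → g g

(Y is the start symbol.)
Y is directly left-recursive. The standard transformation for
  A → A α₁ | ... | A α_m | β₁ | ... | β_n
is
  A  → β₁ A' | ... | β_n A'
  A' → α₁ A' | ... | α_m A' | ε

Y → - Y becomes Y → - Y Y'
Y → g g becomes Y → g g Y'
Y → Y id id becomes Y' → id id Y'
Y → Y - - becomes Y' → - - Y'
Add Y' → ε

Resulting grammar:
Y → - Y Y'
Y → g g Y'
Y' → id id Y'
Y' → - - Y'
Y' → ε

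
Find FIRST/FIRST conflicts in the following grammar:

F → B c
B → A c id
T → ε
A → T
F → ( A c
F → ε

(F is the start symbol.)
FIRST sets of the non-terminals at (or reachable through a nullable prefix from) the front of some alternative:
  FIRST(B) = { 'c' }

Productions for F:
  F → B c: FIRST = { 'c' }
  F → ( A c: FIRST = { '(' }
  F → ε: FIRST = { ε }
B, T, A have only one production, so no FIRST/FIRST conflict is possible there.

All alternatives of each non-terminal have pairwise disjoint FIRST sets.

Answer: No FIRST/FIRST conflicts.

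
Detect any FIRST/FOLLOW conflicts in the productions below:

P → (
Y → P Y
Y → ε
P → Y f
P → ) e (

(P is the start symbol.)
Nullable non-terminals: Y.
FIRST sets used below: FIRST(P) = { '(', ')', 'f' }

Y: nullable alternative(s) Y → ε; FOLLOW(Y) = { 'f' }
  Y → P Y: FIRST \ {ε} = { '(', ')', 'f' } — overlaps FOLLOW(Y) on { 'f' }: CONFLICT
  Y → ε: FIRST \ {ε} = { } — this is the only nullable alternative, skip

P has no nullable alternative, so no FIRST/FOLLOW check is needed there.

So the grammar has 1 FIRST/FOLLOW conflict (marked CONFLICT above).

Answer: Yes. Y → P Y with FOLLOW(Y) on { 'f' }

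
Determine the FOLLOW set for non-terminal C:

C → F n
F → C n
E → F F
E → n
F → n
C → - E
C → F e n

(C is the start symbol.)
To compute FOLLOW(C), find every occurrence of C on a right-hand side N → α C β: add FIRST(β) \ {ε}, and if β is empty or nullable also add FOLLOW(N). Iterate to a fixed point.

C is the start symbol, so $ ∈ FOLLOW(C).
In F → C n: C is followed by n, add FIRST(n) \ {ε} = { 'n' }

Taking the union: FOLLOW(C) = { $, 'n' }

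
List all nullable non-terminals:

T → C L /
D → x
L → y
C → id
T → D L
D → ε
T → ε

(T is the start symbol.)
{ 'D', 'T' }

A non-terminal is nullable if it can derive ε (the empty string): either it has an ε-production, or it has a production whose right-hand side consists entirely of nullable non-terminals.

ε-productions: D → ε, T → ε
So D, T are immediately nullable.
No further non-terminal can be added: every production for the remaining non-terminals contains a terminal or a non-nullable non-terminal.
Nullable = { 'D', 'T' }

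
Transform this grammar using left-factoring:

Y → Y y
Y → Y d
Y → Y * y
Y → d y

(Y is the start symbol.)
Left-factoring transforms A → αβ₁ | αβ₂ into A → αA' and A' → β₁ | β₂
(α is the longest common prefix among the alternatives). Repeat until
no nonterminal has two alternatives with a common prefix.

Round 1: Y has alternatives sharing prefix 'Y'. Introduce Y': Y → Y Y'
  Add: Y' → y
  Add: Y' → d
  Add: Y' → * y

No remaining common prefixes — done.

Resulting grammar:
Y → Y Y'
Y' → y
Y' → d
Y' → * y
Y → d y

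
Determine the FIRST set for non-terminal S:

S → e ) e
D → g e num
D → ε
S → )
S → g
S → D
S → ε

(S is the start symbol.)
To compute FIRST(S), examine every production with S on the left-hand side, reading each right-hand side left to right until a non-nullable symbol is reached.

FIRST sets of the other non-terminals involved (by the same procedure, iterated to a fixed point):
  FIRST(D) = { 'g', ε }

From S → e ) e:
  - e is a terminal: add 'e' and stop
From S → ):
  - ')' is a terminal: add ')' and stop
From S → g:
  - g is a terminal: add 'g' and stop
From S → D:
  - D is a non-terminal: add FIRST(D) \ {ε} = { 'g' }
    D is nullable and nothing follows, so the whole right-hand side can vanish: ε ∈ FIRST(S)
From S → ε:
  - ε-production, so ε ∈ FIRST(S)

Collecting: FIRST(S) = { ')', 'e', 'g', ε }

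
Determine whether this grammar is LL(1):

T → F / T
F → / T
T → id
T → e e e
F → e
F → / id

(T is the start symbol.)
No. Predict set conflict for T: { 'e' }

A grammar is LL(1) if for each non-terminal N with multiple productions, the predict sets of those productions are pairwise disjoint, where PREDICT(N → α) = (FIRST(α) \ {ε}) ∪ (FOLLOW(N) if α ⇒* ε).

Relevant sets:
  FIRST(F) = { '/', 'e' }

For T:
  PREDICT(T → F '/' T) = { '/', 'e' }
  PREDICT(T → id) = { 'id' }
  PREDICT(T → e e e) = { 'e' }
For F:
  PREDICT(F → '/' T) = { '/' }
  PREDICT(F → e) = { 'e' }
  PREDICT(F → '/' id) = { '/' }

Conflict found: Predict set conflict for T: { 'e' }
The grammar is NOT LL(1).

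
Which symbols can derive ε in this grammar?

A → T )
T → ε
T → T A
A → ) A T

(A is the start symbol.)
{ 'T' }

A non-terminal is nullable if it can derive ε (the empty string): either it has an ε-production, or it has a production whose right-hand side consists entirely of nullable non-terminals.

ε-productions: T → ε
So T is immediately nullable.
No further non-terminal can be added: every production for the remaining non-terminals contains a terminal or a non-nullable non-terminal.
Nullable = { 'T' }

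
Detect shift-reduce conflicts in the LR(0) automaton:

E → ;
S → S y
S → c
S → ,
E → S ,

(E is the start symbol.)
A shift-reduce conflict occurs when an LR(0) state has both:
  - a complete (reduce) item [A → α .] (dot at the end), and
  - a shift item [B → β . c γ] (dot before a terminal).

Augment with E' → E and build the canonical LR(0) collection (I0 = CLOSURE({[E' → . E]}), then GOTO on every symbol after a dot until no new states appear). It has 8 states:
  I0: { [E → . ;], [E → . S ,], [E' → . E], [S → . ,], [S → . S y], [S → . c] }  — shift
  I1: { [S → , .] }  — reduce
  I2: { [E → ; .] }  — reduce
  I3: { [E' → E .] }  — accept
  I4: { [E → S . ,], [S → S . y] }  — shift
  I5: { [S → c .] }  — reduce
  I6: { [E → S , .] }  — reduce
  I7: { [S → S y .] }  — reduce

No state contains both a complete item and a shift item.

Answer: No shift-reduce conflicts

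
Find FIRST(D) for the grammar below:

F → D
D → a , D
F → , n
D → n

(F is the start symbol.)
{ 'a', 'n' }

To compute FIRST(D), examine every production with D on the left-hand side, reading each right-hand side left to right until a non-nullable symbol is reached.

From D → a , D:
  - a is a terminal: add 'a' and stop
From D → n:
  - n is a terminal: add 'n' and stop

Collecting: FIRST(D) = { 'a', 'n' }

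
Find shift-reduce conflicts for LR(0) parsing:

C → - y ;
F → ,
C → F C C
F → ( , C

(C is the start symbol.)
No shift-reduce conflicts

A shift-reduce conflict occurs when an LR(0) state has both:
  - a complete (reduce) item [A → α .] (dot at the end), and
  - a shift item [B → β . c γ] (dot before a terminal).

Augment with C' → C and build the canonical LR(0) collection (I0 = CLOSURE({[C' → . C]}), then GOTO on every symbol after a dot until no new states appear). It has 12 states:
  I0: { [C → . - y ;], [C → . F C C], [C' → . C], [F → . ( , C], [F → . ,] }  — shift
  I1: { [F → ( . , C] }  — shift
  I2: { [F → , .] }  — reduce
  I3: { [C → - . y ;] }  — shift
  I4: { [C' → C .] }  — accept
  I5: { [C → . - y ;], [C → . F C C], [C → F . C C], [F → . ( , C], [F → . ,] }  — shift
  I6: { [C → . - y ;], [C → . F C C], [C → F C . C], [F → . ( , C], [F → . ,] }  — shift
  I7: { [C → F C C .] }  — reduce
  I8: { [C → - y . ;] }  — shift
  I9: { [C → - y ; .] }  — reduce
  I10: { [C → . - y ;], [C → . F C C], [F → ( , . C], [F → . ( , C], [F → . ,] }  — shift
  I11: { [F → ( , C .] }  — reduce

No state contains both a complete item and a shift item.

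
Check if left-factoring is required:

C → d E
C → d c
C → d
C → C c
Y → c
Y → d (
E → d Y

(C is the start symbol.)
Yes, C has productions with common prefix 'd'

Left-factoring is needed when two productions for the same non-terminal
share a common prefix on the right-hand side.

Productions for C:
  C → d E
  C → d c
  C → d
  C → C c
Productions for Y:
  Y → c
  Y → d (

Found common prefix 'd' in productions for C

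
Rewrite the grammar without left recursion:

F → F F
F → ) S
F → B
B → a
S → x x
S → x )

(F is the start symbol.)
F → ) S F'
F → B F'
F' → F F'
F' → ε
B → a
S → x x
S → x )

F is directly left-recursive. The standard transformation for
  A → A α₁ | ... | A α_m | β₁ | ... | β_n
is
  A  → β₁ A' | ... | β_n A'
  A' → α₁ A' | ... | α_m A' | ε

F → ) S becomes F → ) S F'
F → B becomes F → B F'
F → F F becomes F' → F F'
Add F' → ε

Productions for other non-terminals are unchanged:
  B → a
  S → x x
  S → x )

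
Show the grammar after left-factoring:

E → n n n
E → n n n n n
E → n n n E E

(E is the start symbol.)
Left-factoring transforms A → αβ₁ | αβ₂ into A → αA' and A' → β₁ | β₂
(α is the longest common prefix among the alternatives). Repeat until
no nonterminal has two alternatives with a common prefix.

Round 1: E has alternatives sharing prefix 'n n n'. Introduce E': E → n n n E'
  Add: E' → ε
  Add: E' → n n
  Add: E' → E E

No remaining common prefixes — done.

Resulting grammar:
E → n n n E'
E' → ε
E' → n n
E' → E E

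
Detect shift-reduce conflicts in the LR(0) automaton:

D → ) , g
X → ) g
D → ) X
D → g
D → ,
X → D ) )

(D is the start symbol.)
A shift-reduce conflict occurs when an LR(0) state has both:
  - a complete (reduce) item [A → α .] (dot at the end), and
  - a shift item [B → β . c γ] (dot before a terminal).

Augment with D' → D and build the canonical LR(0) collection (I0 = CLOSURE({[D' → . D]}), then GOTO on every symbol after a dot until no new states appear). It has 13 states:
  I0: { [D → . ) , g], [D → . ) X], [D → . ,], [D → . g], [D' → . D] }  — shift
  I1: { [D → ) . , g], [D → ) . X], [D → . ) , g], [D → . ) X], [D → . ,], [D → . g], [X → . ) g], [X → . D ) )] }  — shift
  I2: { [D → , .] }  — reduce
  I3: { [D' → D .] }  — accept
  I4: { [D → g .] }  — reduce
  I5: { [D → ) . , g], [D → ) . X], [D → . ) , g], [D → . ) X], [D → . ,], [D → . g], [X → ) . g], [X → . ) g], [X → . D ) )] }  — shift
  I6: { [D → ) , . g], [D → , .] }  — shift, reduce
  I7: { [X → D . ) )] }  — shift
  I8: { [D → ) X .] }  — reduce
  I9: { [X → D ) . )] }  — shift
  I10: { [X → D ) ) .] }  — reduce
  I11: { [D → ) , g .] }  — reduce
  I12: { [D → g .], [X → ) g .] }  — 2 reduces

I6 contains reduce item [D → , .] and shift item [D → ) , . g] — shift-reduce conflict.

Answer: Yes — I6: [D → , .] vs [D → ) , . g]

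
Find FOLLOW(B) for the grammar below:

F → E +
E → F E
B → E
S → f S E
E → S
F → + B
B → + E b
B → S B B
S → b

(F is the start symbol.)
In F → + B: B is at the end, add FOLLOW(F)
In B → S B B: B is followed by B, add FIRST(B) \ {ε} = { '+', 'b', 'f' }
In B → S B B: B is at the end; this adds FOLLOW(B) to itself — nothing new

The FOLLOW sets referred to above (computed the same way, to a fixed point):
  FOLLOW(F) = { $, '+', 'b', 'f' }

Taking the union: FOLLOW(B) = { $, '+', 'b', 'f' }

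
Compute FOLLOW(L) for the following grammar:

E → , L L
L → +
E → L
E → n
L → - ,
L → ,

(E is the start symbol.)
{ $, '+', ',', '-' }

In E → , L L: L is followed by L, add FIRST(L) \ {ε} = { '+', ',', '-' }
In E → , L L: L is at the end, add FOLLOW(E)
In E → L: L is at the end, add FOLLOW(E)

The FOLLOW sets referred to above (computed the same way, to a fixed point):
  FOLLOW(E) = { $ }

Taking the union: FOLLOW(L) = { $, '+', ',', '-' }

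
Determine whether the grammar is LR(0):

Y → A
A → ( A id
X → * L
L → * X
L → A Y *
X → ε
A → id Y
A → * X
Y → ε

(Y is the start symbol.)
No. Shift-reduce conflict between [Y → .] and [A → . ( A id]

A grammar is LR(0) if no state in the canonical LR(0) collection has:
  - both a shift item (dot before a terminal) and a complete item (shift-reduce conflict), or
  - two or more complete items (reduce-reduce conflict; the accept item [Y' → Y .] counts as a complete item here).

Augment with Y' → Y and build the canonical LR(0) collection (I0 = CLOSURE({[Y' → . Y]}), then GOTO on every symbol after a dot until no new states appear). It has 17 states:
  I0: { [A → . ( A id], [A → . * X], [A → . id Y], [Y → . A], [Y → .], [Y' → . Y] }  — shift, reduce
  I1: { [A → ( . A id], [A → . ( A id], [A → . * X], [A → . id Y] }  — shift
  I2: { [A → * . X], [X → . * L], [X → .] }  — shift, reduce
  I3: { [Y → A .] }  — reduce
  I4: { [Y' → Y .] }  — accept
  I5: { [A → . ( A id], [A → . * X], [A → . id Y], [A → id . Y], [Y → . A], [Y → .] }  — shift, reduce
  I6: { [A → id Y .] }  — reduce
  I7: { [A → . ( A id], [A → . * X], [A → . id Y], [L → . * X], [L → . A Y *], [X → * . L] }  — shift
  I8: { [A → * X .] }  — reduce
  I9: { [A → * . X], [L → * . X], [X → . * L], [X → .] }  — shift, reduce
  I10: { [A → . ( A id], [A → . * X], [A → . id Y], [L → A . Y *], [Y → . A], [Y → .] }  — shift, reduce
  I11: { [X → * L .] }  — reduce
  I12: { [L → A Y . *] }  — shift
  I13: { [L → A Y * .] }  — reduce
  I14: { [A → * X .], [L → * X .] }  — 2 reduces
  I15: { [A → ( A . id] }  — shift
  I16: { [A → ( A id .] }  — reduce

Conflict in state I0:
  Shift-reduce conflict between [Y → .] and [A → . ( A id]
So the grammar is NOT LR(0).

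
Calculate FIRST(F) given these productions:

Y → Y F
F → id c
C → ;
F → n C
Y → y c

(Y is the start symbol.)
{ 'id', 'n' }

From F → id c:
  - id is a terminal: add 'id' and stop
From F → n C:
  - n is a terminal: add 'n' and stop

Collecting: FIRST(F) = { 'id', 'n' }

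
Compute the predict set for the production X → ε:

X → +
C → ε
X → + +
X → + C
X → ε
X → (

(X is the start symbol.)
PREDICT(X → ε) = (FIRST(RHS) \ {ε}) ∪ (FOLLOW(X) if ε ∈ FIRST(RHS), i.e. RHS ⇒* ε)
The right-hand side is ε (FIRST(ε) = { ε }), so the predict set is FOLLOW(X) = { $ }
PREDICT(X → ε) = { $ }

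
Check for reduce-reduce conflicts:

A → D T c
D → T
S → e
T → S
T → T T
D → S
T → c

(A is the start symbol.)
A reduce-reduce conflict occurs when an LR(0) state has two complete items [A → α .] and [B → β .] — both call for a reduction, and with no lookahead the parser cannot choose between them.

Augment with A' → A and build the canonical LR(0) collection (I0 = CLOSURE({[A' → . A]}), then GOTO on every symbol after a dot until no new states appear). It has 11 states:
  I0: { [A → . D T c], [A' → . A], [D → . S], [D → . T], [S → . e], [T → . S], [T → . T T], [T → . c] }  — shift
  I1: { [A' → A .] }  — accept
  I2: { [A → D . T c], [S → . e], [T → . S], [T → . T T], [T → . c] }  — shift
  I3: { [D → S .], [T → S .] }  — 2 reduces
  I4: { [D → T .], [S → . e], [T → . S], [T → . T T], [T → . c], [T → T . T] }  — shift, reduce
  I5: { [T → c .] }  — reduce
  I6: { [S → e .] }  — reduce
  I7: { [T → S .] }  — reduce
  I8: { [S → . e], [T → . S], [T → . T T], [T → . c], [T → T . T], [T → T T .] }  — shift, reduce
  I9: { [A → D T . c], [S → . e], [T → . S], [T → . T T], [T → . c], [T → T . T] }  — shift
  I10: { [A → D T c .], [T → c .] }  — 2 reduces

I3 contains complete items [D → S .], [T → S .] — reduce-reduce conflict.
I10 contains complete items [A → D T c .], [T → c .] — reduce-reduce conflict.

Answer: Yes — I3: [D → S .] vs [T → S .]; I10: [A → D T c .] vs [T → c .]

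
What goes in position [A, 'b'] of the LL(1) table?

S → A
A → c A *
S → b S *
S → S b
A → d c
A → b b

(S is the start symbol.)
To find M[A, 'b'], we find productions for A where 'b' is in the predict set (PREDICT(N → α) = (FIRST(α) \ {ε}) ∪ (FOLLOW(N) if α ⇒* ε)).

A → c A *: PREDICT = { 'c' }
A → d c: PREDICT = { 'd' }
A → b b: PREDICT = { 'b' }
  'b' is in predict set, so this production goes in M[A, 'b']

M[A, 'b'] = A → b b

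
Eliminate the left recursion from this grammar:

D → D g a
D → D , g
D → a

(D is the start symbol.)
D → a D'
D' → g a D'
D' → , g D'
D' → ε

D is directly left-recursive. The standard transformation for
  A → A α₁ | ... | A α_m | β₁ | ... | β_n
is
  A  → β₁ A' | ... | β_n A'
  A' → α₁ A' | ... | α_m A' | ε

D → a becomes D → a D'
D → D g a becomes D' → g a D'
D → D , g becomes D' → , g D'
Add D' → ε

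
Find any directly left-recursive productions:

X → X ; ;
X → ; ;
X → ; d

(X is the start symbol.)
Direct left recursion occurs when N → N α for some non-terminal N (the right-hand side begins with the left-hand side itself).

X → X ; ;: LEFT RECURSIVE (starts with X)
X → ; ;: starts with ';'
X → ; d: starts with ';'

The grammar has direct left recursion on: X.

Answer: Yes, X is left-recursive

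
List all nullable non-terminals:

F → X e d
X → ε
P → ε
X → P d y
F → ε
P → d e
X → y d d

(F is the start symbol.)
A non-terminal is nullable if it can derive ε (the empty string): either it has an ε-production, or it has a production whose right-hand side consists entirely of nullable non-terminals.

ε-productions: X → ε, P → ε, F → ε
So X, P, F are immediately nullable.
Every non-terminal is now nullable.
Nullable = { 'F', 'P', 'X' }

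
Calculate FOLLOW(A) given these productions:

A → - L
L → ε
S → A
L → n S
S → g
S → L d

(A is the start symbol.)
{ $, 'd' }

A is the start symbol, so $ ∈ FOLLOW(A).
In S → A: A is at the end, add FOLLOW(S)

The FOLLOW sets referred to above (computed the same way, to a fixed point):
  FOLLOW(S) = { $, 'd' }

Taking the union: FOLLOW(A) = { $, 'd' }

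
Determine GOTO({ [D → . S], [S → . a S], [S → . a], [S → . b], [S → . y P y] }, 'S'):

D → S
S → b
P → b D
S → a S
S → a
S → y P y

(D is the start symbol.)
GOTO(I, 'S') = CLOSURE({ [A → αX.β] : [A → α.Xβ] ∈ I, X = 'S' })

Items with dot before 'S', with the dot advanced:
  [D → . S] → [D → S .]
Closure adds nothing (no advanced item has the dot before a non-terminal).

GOTO = { [D → S .] }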